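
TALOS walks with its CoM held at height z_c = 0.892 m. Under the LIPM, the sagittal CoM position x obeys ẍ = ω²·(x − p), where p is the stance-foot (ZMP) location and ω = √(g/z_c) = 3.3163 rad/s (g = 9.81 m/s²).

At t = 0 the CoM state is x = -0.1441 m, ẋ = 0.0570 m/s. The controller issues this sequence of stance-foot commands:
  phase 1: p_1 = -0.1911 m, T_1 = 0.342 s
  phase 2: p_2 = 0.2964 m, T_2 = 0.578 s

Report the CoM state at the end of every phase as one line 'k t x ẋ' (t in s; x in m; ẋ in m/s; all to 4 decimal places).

1 0.3420 -0.0865 0.3150
2 0.9200 -0.7177 -3.1301

phase 1: p=-0.1911, T=0.342, ωT=1.134175, cosh=1.715147, sinh=1.393460; start (x,ẋ)=(-0.144100, 0.057000) → end (x,ẋ)=(-0.086538, 0.314956)
phase 2: p=0.2964, T=0.578, ωT=1.916821, cosh=3.473193, sinh=3.326119; start (x,ẋ)=(-0.086538, 0.314956) → end (x,ẋ)=(-0.717727, -3.130053)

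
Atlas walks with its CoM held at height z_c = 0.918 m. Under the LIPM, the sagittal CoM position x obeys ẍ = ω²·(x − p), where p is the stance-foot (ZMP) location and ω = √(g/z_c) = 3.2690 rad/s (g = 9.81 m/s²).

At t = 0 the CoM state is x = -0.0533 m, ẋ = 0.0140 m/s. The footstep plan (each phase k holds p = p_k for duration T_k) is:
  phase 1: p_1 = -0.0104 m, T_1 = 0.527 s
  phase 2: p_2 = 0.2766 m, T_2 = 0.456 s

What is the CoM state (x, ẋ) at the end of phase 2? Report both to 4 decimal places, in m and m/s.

x = -0.8739, ẋ = -3.5435

phase 1: p=-0.0104, T=0.527, ωT=1.722763, cosh=2.889276, sinh=2.710704; start (x,ẋ)=(-0.053300, 0.014000) → end (x,ẋ)=(-0.122741, -0.339700)
phase 2: p=0.2766, T=0.456, ωT=1.490664, cosh=2.332633, sinh=2.107410; start (x,ẋ)=(-0.122741, -0.339700) → end (x,ẋ)=(-0.873908, -3.543503)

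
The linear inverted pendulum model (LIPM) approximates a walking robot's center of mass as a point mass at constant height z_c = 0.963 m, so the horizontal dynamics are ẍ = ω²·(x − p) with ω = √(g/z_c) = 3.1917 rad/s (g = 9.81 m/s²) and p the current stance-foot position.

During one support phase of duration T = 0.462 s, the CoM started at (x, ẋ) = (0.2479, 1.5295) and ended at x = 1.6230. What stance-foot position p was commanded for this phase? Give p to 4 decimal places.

p = -0.0470

ωT = 3.1917·0.462 = 1.474565; cosh(ωT) = 2.299007, sinh(ωT) = 2.070129
x(T) = p + (x₀−p)·cosh(ωT) + (ẋ₀/ω)·sinh(ωT) ⇒ p·(1 − cosh) = x(T) − x₀·cosh − (ẋ₀/ω)·sinh
numerator   = 1.6230 − (0.2479)·2.299007 − (1.5295/3.1917)·2.070129 = 0.061046
denominator = 1 − 2.299007 = -1.299007
p = 0.061046 / -1.299007 = -0.0470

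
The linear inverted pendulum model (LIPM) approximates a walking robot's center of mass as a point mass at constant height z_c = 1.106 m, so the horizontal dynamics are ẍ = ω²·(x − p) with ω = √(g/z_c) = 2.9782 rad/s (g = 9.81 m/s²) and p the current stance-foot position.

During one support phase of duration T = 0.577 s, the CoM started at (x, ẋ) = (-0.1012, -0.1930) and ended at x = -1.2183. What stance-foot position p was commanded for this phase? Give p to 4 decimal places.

p = 0.4007

ωT = 2.9782·0.577 = 1.718421; cosh(ωT) = 2.877534, sinh(ωT) = 2.698185
x(T) = p + (x₀−p)·cosh(ωT) + (ẋ₀/ω)·sinh(ωT) ⇒ p·(1 − cosh) = x(T) − x₀·cosh − (ẋ₀/ω)·sinh
numerator   = -1.2183 − (-0.1012)·2.877534 − (-0.1930/2.9782)·2.698185 = -0.752240
denominator = 1 − 2.877534 = -1.877534
p = -0.752240 / -1.877534 = 0.4007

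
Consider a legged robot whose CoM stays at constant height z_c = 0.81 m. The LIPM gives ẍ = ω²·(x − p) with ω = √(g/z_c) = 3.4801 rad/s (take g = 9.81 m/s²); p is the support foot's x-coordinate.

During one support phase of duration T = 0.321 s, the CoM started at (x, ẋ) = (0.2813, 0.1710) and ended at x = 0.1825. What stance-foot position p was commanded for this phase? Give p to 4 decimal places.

ωT = 3.4801·0.321 = 1.117112; cosh(ωT) = 1.691620, sinh(ωT) = 1.364396
x(T) = p + (x₀−p)·cosh(ωT) + (ẋ₀/ω)·sinh(ωT) ⇒ p·(1 − cosh) = x(T) − x₀·cosh − (ẋ₀/ω)·sinh
numerator   = 0.1825 − (0.2813)·1.691620 − (0.1710/3.4801)·1.364396 = -0.360394
denominator = 1 − 1.691620 = -0.691620
p = -0.360394 / -0.691620 = 0.5211

p = 0.5211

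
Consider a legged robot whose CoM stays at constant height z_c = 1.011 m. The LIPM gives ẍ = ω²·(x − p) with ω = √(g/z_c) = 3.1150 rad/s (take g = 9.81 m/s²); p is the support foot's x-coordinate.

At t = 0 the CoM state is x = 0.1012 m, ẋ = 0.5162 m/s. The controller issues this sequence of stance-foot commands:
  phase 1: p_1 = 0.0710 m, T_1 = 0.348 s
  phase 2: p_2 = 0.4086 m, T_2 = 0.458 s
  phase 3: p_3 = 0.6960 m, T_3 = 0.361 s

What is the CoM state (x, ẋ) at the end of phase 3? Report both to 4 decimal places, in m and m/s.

x = 1.7411, ẋ = 3.6393

phase 1: p=0.0710, T=0.348, ωT=1.084020, cosh=1.647387, sinh=1.309154; start (x,ẋ)=(0.101200, 0.516200) → end (x,ẋ)=(0.337697, 0.973537)
phase 2: p=0.4086, T=0.458, ωT=1.426670, cosh=2.202457, sinh=1.962350; start (x,ẋ)=(0.337697, 0.973537) → end (x,ẋ)=(0.865736, 1.710761)
phase 3: p=0.6960, T=0.361, ωT=1.124515, cosh=1.701767, sinh=1.376957; start (x,ẋ)=(0.865736, 1.710761) → end (x,ẋ)=(1.741076, 3.639350)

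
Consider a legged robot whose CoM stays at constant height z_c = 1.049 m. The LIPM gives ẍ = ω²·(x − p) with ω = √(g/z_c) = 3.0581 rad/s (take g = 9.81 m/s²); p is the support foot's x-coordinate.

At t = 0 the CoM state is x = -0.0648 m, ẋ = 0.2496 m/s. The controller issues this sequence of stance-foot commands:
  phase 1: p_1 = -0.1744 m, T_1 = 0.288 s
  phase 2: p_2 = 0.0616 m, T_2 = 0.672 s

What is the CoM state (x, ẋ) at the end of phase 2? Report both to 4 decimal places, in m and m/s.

phase 1: p=-0.1744, T=0.288, ωT=0.880733, cosh=1.413573, sinh=0.999094; start (x,ẋ)=(-0.064800, 0.249600) → end (x,ẋ)=(0.062073, 0.687692)
phase 2: p=0.0616, T=0.672, ωT=2.055043, cosh=3.967631, sinh=3.839544; start (x,ẋ)=(0.062073, 0.687692) → end (x,ẋ)=(0.926896, 2.734061)

x = 0.9269, ẋ = 2.7341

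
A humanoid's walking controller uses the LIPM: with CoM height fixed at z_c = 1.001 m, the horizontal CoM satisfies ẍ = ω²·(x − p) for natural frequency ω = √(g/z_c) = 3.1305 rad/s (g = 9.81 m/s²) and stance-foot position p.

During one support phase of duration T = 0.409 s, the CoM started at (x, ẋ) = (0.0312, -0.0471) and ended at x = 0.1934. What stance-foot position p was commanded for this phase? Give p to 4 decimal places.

ωT = 3.1305·0.409 = 1.280374; cosh(ωT) = 1.937960, sinh(ωT) = 1.660027
x(T) = p + (x₀−p)·cosh(ωT) + (ẋ₀/ω)·sinh(ωT) ⇒ p·(1 − cosh) = x(T) − x₀·cosh − (ẋ₀/ω)·sinh
numerator   = 0.1934 − (0.0312)·1.937960 − (-0.0471/3.1305)·1.660027 = 0.157912
denominator = 1 − 1.937960 = -0.937960
p = 0.157912 / -0.937960 = -0.1684

p = -0.1684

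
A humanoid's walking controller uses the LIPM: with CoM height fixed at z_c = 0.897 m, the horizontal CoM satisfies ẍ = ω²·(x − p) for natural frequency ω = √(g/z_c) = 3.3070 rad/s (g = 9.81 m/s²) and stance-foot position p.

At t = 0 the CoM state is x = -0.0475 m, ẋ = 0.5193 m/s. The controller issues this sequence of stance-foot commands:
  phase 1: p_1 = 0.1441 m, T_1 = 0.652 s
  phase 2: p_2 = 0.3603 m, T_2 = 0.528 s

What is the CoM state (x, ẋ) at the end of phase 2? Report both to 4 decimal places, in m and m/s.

x = -1.1376, ẋ = -4.8054

phase 1: p=0.1441, T=0.652, ωT=2.156164, cosh=4.376854, sinh=4.261085; start (x,ẋ)=(-0.047500, 0.519300) → end (x,ẋ)=(-0.025385, -0.427014)
phase 2: p=0.3603, T=0.528, ωT=1.746096, cosh=2.953317, sinh=2.778863; start (x,ẋ)=(-0.025385, -0.427014) → end (x,ẋ)=(-1.137568, -4.805434)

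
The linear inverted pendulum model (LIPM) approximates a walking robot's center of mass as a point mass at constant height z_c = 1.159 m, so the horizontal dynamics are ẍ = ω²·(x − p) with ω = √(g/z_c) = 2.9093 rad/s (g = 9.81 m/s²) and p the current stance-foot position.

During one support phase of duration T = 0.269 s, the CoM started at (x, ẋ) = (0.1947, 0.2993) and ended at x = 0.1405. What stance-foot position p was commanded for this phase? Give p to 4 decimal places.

ωT = 2.9093·0.269 = 0.782602; cosh(ωT) = 1.322185, sinh(ωT) = 0.864970
x(T) = p + (x₀−p)·cosh(ωT) + (ẋ₀/ω)·sinh(ωT) ⇒ p·(1 − cosh) = x(T) − x₀·cosh − (ẋ₀/ω)·sinh
numerator   = 0.1405 − (0.1947)·1.322185 − (0.2993/2.9093)·0.864970 = -0.205915
denominator = 1 − 1.322185 = -0.322185
p = -0.205915 / -0.322185 = 0.6391

p = 0.6391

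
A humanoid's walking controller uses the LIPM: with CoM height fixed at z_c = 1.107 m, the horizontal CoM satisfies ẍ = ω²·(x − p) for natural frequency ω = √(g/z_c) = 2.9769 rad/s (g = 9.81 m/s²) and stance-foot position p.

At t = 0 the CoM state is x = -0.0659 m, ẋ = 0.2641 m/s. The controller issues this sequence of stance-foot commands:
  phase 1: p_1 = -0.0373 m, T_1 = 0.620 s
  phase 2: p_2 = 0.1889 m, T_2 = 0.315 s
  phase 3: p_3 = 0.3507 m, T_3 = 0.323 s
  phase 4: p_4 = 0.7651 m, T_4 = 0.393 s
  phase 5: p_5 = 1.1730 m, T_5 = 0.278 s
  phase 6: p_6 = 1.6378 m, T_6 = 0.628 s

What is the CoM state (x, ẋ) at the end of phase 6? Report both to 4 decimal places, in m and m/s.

phase 1: p=-0.0373, T=0.620, ωT=1.845678, cosh=3.245155, sinh=3.087237; start (x,ẋ)=(-0.065900, 0.264100) → end (x,ẋ)=(0.143777, 0.594200)
phase 2: p=0.1889, T=0.315, ωT=0.937724, cosh=1.472839, sinh=1.081321; start (x,ẋ)=(0.143777, 0.594200) → end (x,ẋ)=(0.338277, 0.729912)
phase 3: p=0.3507, T=0.323, ωT=0.961539, cosh=1.499011, sinh=1.116707; start (x,ẋ)=(0.338277, 0.729912) → end (x,ẋ)=(0.605885, 1.052848)
phase 4: p=0.7651, T=0.393, ωT=1.169922, cosh=1.766066, sinh=1.455675; start (x,ẋ)=(0.605885, 1.052848) → end (x,ẋ)=(0.998749, 1.169459)
phase 5: p=1.1730, T=0.278, ωT=0.827578, cosh=1.362439, sinh=0.925332; start (x,ẋ)=(0.998749, 1.169459) → end (x,ẋ)=(1.299105, 1.113321)
phase 6: p=1.6378, T=0.628, ωT=1.869493, cosh=3.319605, sinh=3.165404; start (x,ẋ)=(1.299105, 1.113321) → end (x,ẋ)=(1.697286, 0.504236)

x = 1.6973, ẋ = 0.5042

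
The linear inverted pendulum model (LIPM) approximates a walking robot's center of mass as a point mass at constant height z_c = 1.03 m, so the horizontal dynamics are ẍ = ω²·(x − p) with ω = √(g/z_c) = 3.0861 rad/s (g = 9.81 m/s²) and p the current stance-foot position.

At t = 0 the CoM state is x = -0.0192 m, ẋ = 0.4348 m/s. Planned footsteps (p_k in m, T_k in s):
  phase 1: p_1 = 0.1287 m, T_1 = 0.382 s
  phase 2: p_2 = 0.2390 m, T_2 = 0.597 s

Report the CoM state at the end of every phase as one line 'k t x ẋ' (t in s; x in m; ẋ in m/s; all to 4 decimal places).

phase 1: p=0.1287, T=0.382, ωT=1.178890, cosh=1.779192, sinh=1.471572; start (x,ẋ)=(-0.019200, 0.434800) → end (x,ẋ)=(0.072887, 0.101917)
phase 2: p=0.2390, T=0.597, ωT=1.842402, cosh=3.235058, sinh=3.076621; start (x,ẋ)=(0.072887, 0.101917) → end (x,ẋ)=(-0.196781, -1.247496)

1 0.3820 0.0729 0.1019
2 0.9790 -0.1968 -1.2475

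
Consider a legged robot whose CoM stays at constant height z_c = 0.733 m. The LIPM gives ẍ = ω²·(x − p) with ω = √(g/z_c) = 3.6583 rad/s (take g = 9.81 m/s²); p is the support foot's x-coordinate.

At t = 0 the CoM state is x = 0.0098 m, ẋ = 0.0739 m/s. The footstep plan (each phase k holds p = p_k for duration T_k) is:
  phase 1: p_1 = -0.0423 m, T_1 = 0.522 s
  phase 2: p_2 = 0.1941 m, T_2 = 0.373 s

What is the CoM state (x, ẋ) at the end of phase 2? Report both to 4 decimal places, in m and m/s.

phase 1: p=-0.0423, T=0.522, ωT=1.909633, cosh=3.449371, sinh=3.301237; start (x,ẋ)=(0.009800, 0.073900) → end (x,ẋ)=(0.204099, 0.884116)
phase 2: p=0.1941, T=0.373, ωT=1.364546, cosh=2.084721, sinh=1.829224; start (x,ẋ)=(0.204099, 0.884116) → end (x,ẋ)=(0.657022, 1.910049)

x = 0.6570, ẋ = 1.9100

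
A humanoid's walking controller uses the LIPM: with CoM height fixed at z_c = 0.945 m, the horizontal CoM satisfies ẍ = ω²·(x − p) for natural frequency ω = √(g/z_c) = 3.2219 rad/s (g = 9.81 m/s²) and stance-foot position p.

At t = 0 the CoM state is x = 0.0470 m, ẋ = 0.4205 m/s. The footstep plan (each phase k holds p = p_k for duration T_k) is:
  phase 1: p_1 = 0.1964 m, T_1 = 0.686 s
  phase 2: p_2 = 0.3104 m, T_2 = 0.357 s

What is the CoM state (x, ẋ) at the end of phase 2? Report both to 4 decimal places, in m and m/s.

phase 1: p=0.1964, T=0.686, ωT=2.210223, cosh=4.613715, sinh=4.504038; start (x,ẋ)=(0.047000, 0.420500) → end (x,ẋ)=(0.094947, -0.227960)
phase 2: p=0.3104, T=0.357, ωT=1.150218, cosh=1.737725, sinh=1.421157; start (x,ẋ)=(0.094947, -0.227960) → end (x,ẋ)=(-0.164550, -1.382655)

x = -0.1646, ẋ = -1.3827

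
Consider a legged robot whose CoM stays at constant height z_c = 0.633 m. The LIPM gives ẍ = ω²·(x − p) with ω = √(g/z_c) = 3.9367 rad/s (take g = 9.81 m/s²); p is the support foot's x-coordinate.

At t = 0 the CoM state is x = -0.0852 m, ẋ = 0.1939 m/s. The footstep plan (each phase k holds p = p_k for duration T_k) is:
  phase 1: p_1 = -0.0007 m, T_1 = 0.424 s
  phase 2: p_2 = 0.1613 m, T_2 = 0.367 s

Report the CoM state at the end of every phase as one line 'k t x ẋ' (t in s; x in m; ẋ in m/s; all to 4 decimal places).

1 0.4240 -0.1068 -0.3186
2 0.7910 -0.6010 -2.8270

phase 1: p=-0.0007, T=0.424, ωT=1.669161, cosh=2.748058, sinh=2.559653; start (x,ẋ)=(-0.085200, 0.193900) → end (x,ẋ)=(-0.106837, -0.318623)
phase 2: p=0.1613, T=0.367, ωT=1.444769, cosh=2.238336, sinh=2.002536; start (x,ẋ)=(-0.106837, -0.318623) → end (x,ẋ)=(-0.600958, -2.827009)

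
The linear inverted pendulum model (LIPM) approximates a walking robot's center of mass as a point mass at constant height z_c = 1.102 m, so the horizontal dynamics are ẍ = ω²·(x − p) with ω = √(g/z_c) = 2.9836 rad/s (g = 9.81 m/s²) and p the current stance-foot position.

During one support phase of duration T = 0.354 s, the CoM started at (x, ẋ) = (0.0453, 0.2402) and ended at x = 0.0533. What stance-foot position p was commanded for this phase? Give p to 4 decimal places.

p = 0.1986

ωT = 2.9836·0.354 = 1.056194; cosh(ωT) = 1.611592, sinh(ωT) = 1.263815
x(T) = p + (x₀−p)·cosh(ωT) + (ẋ₀/ω)·sinh(ωT) ⇒ p·(1 − cosh) = x(T) − x₀·cosh − (ẋ₀/ω)·sinh
numerator   = 0.0533 − (0.0453)·1.611592 − (0.2402/2.9836)·1.263815 = -0.121451
denominator = 1 − 1.611592 = -0.611592
p = -0.121451 / -0.611592 = 0.1986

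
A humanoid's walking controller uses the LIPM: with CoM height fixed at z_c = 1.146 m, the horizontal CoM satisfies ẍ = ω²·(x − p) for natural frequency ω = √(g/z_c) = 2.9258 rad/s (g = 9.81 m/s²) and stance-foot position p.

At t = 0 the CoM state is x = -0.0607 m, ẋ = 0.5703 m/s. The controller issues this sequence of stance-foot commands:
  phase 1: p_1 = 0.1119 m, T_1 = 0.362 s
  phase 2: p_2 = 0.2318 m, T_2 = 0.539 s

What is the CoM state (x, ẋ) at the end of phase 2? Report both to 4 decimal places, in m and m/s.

x = 0.0719, ẋ = -0.3185

phase 1: p=0.1119, T=0.362, ωT=1.059140, cosh=1.615321, sinh=1.268567; start (x,ẋ)=(-0.060700, 0.570300) → end (x,ẋ)=(0.080366, 0.280600)
phase 2: p=0.2318, T=0.539, ωT=1.577006, cosh=2.523518, sinh=2.316925; start (x,ẋ)=(0.080366, 0.280600) → end (x,ẋ)=(0.071859, -0.318451)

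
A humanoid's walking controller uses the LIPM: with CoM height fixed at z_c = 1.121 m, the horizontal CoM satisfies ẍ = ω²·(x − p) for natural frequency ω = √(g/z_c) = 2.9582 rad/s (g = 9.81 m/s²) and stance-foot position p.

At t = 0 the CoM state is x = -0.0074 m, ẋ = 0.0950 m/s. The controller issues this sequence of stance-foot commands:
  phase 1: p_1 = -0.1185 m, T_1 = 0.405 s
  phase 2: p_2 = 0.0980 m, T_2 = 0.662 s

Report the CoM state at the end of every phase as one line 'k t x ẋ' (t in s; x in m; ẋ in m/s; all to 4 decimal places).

phase 1: p=-0.1185, T=0.405, ωT=1.198071, cosh=1.807747, sinh=1.505971; start (x,ẋ)=(-0.007400, 0.095000) → end (x,ẋ)=(0.130704, 0.666683)
phase 2: p=0.0980, T=0.662, ωT=1.958328, cosh=3.614282, sinh=3.473188; start (x,ẋ)=(0.130704, 0.666683) → end (x,ẋ)=(0.998944, 2.745589)

1 0.4050 0.1307 0.6667
2 1.0670 0.9989 2.7456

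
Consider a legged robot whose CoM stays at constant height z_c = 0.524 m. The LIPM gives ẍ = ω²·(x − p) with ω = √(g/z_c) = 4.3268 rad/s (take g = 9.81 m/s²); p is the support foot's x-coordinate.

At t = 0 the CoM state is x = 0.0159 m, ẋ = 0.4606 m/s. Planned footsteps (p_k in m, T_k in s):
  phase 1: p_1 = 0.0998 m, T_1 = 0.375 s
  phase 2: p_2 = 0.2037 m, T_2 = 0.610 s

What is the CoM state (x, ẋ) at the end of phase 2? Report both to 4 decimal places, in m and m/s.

phase 1: p=0.0998, T=0.375, ωT=1.622550, cosh=2.631693, sinh=2.434299; start (x,ẋ)=(0.015900, 0.460600) → end (x,ẋ)=(0.138139, 0.328462)
phase 2: p=0.2037, T=0.610, ωT=2.639348, cosh=7.037739, sinh=6.966331; start (x,ẋ)=(0.138139, 0.328462) → end (x,ẋ)=(0.271136, 0.335494)

x = 0.2711, ẋ = 0.3355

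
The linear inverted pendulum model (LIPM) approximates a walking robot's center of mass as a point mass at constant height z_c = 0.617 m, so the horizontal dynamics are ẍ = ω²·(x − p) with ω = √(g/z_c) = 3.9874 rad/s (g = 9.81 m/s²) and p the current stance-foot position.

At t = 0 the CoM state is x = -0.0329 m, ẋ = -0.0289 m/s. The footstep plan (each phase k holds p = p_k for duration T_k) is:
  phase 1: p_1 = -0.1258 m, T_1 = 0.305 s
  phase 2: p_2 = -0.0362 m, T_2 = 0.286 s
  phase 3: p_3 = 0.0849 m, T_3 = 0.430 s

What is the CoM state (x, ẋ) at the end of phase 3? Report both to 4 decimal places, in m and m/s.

phase 1: p=-0.1258, T=0.305, ωT=1.216157, cosh=1.835281, sinh=1.538914; start (x,ẋ)=(-0.032900, -0.028900) → end (x,ẋ)=(0.033544, 0.517020)
phase 2: p=-0.0362, T=0.286, ωT=1.140396, cosh=1.723850, sinh=1.404158; start (x,ẋ)=(0.033544, 0.517020) → end (x,ẋ)=(0.266096, 1.281756)
phase 3: p=0.0849, T=0.430, ωT=1.714582, cosh=2.867196, sinh=2.687157; start (x,ẋ)=(0.266096, 1.281756) → end (x,ẋ)=(1.468215, 5.616516)

x = 1.4682, ẋ = 5.6165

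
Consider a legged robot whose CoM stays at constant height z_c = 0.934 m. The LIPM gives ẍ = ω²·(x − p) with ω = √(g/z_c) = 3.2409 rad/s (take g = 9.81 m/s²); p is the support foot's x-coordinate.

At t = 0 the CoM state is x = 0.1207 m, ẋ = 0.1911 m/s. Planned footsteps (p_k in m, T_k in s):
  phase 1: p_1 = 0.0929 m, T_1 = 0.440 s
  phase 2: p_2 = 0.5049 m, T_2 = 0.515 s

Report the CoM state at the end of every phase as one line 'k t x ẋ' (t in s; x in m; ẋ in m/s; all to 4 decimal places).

phase 1: p=0.0929, T=0.440, ωT=1.425996, cosh=2.201135, sinh=1.960866; start (x,ẋ)=(0.120700, 0.191100) → end (x,ẋ)=(0.269714, 0.597305)
phase 2: p=0.5049, T=0.515, ωT=1.669064, cosh=2.747809, sinh=2.559386; start (x,ẋ)=(0.269714, 0.597305) → end (x,ẋ)=(0.330355, -0.309518)

1 0.4400 0.2697 0.5973
2 0.9550 0.3304 -0.3095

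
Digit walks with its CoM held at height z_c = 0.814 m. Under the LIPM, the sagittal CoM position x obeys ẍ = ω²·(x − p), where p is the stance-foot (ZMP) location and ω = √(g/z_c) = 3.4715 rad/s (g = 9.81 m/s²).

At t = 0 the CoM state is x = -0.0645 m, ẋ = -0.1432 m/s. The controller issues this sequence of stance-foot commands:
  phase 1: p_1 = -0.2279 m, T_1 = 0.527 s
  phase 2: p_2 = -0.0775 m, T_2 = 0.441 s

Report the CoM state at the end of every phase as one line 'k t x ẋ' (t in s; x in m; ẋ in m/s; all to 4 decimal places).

phase 1: p=-0.2279, T=0.527, ωT=1.829481, cosh=3.195573, sinh=3.035076; start (x,ẋ)=(-0.064500, -0.143200) → end (x,ẋ)=(0.169059, 1.264020)
phase 2: p=-0.0775, T=0.441, ωT=1.530931, cosh=2.419407, sinh=2.203073; start (x,ẋ)=(0.169059, 1.264020) → end (x,ẋ)=(1.321196, 4.943856)

1 0.5270 0.1691 1.2640
2 0.9680 1.3212 4.9439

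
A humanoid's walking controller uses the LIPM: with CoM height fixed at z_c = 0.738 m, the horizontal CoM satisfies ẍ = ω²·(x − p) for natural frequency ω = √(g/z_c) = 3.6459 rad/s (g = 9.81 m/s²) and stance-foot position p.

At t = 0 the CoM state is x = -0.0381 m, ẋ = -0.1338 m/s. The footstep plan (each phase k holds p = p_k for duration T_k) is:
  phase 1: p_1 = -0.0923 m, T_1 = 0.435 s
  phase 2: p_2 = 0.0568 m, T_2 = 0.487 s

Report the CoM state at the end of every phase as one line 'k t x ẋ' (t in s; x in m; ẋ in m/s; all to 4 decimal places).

1 0.4350 -0.0403 0.1219
2 0.9220 -0.1421 -0.6444

phase 1: p=-0.0923, T=0.435, ωT=1.585967, cosh=2.544380, sinh=2.339630; start (x,ẋ)=(-0.038100, -0.133800) → end (x,ẋ)=(-0.040256, 0.121891)
phase 2: p=0.0568, T=0.487, ωT=1.775553, cosh=3.036468, sinh=2.867078; start (x,ẋ)=(-0.040256, 0.121891) → end (x,ẋ)=(-0.142055, -0.644417)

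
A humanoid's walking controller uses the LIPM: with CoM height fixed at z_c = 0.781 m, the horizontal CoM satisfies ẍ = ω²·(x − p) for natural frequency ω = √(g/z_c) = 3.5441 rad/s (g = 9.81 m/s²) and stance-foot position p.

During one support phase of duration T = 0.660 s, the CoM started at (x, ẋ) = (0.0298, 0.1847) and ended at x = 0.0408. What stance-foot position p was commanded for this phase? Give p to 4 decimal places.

ωT = 3.5441·0.660 = 2.339106; cosh(ωT) = 5.234187, sinh(ωT) = 5.137773
x(T) = p + (x₀−p)·cosh(ωT) + (ẋ₀/ω)·sinh(ωT) ⇒ p·(1 − cosh) = x(T) − x₀·cosh − (ẋ₀/ω)·sinh
numerator   = 0.0408 − (0.0298)·5.234187 − (0.1847/3.5441)·5.137773 = -0.382933
denominator = 1 − 5.234187 = -4.234187
p = -0.382933 / -4.234187 = 0.0904

p = 0.0904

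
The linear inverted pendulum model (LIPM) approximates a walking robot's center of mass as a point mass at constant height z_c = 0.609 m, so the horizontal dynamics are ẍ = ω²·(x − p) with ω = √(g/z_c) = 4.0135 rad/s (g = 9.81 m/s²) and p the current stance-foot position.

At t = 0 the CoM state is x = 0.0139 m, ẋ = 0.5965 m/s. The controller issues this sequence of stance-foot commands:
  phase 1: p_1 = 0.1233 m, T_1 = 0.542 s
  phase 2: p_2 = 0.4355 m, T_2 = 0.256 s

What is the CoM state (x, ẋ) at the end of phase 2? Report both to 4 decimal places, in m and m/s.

phase 1: p=0.1233, T=0.542, ωT=2.175317, cosh=4.459274, sinh=4.345702; start (x,ẋ)=(0.013900, 0.596500) → end (x,ẋ)=(0.281328, 0.751860)
phase 2: p=0.4355, T=0.256, ωT=1.027456, cosh=1.575933, sinh=1.218016; start (x,ẋ)=(0.281328, 0.751860) → end (x,ẋ)=(0.420710, 0.431211)

x = 0.4207, ẋ = 0.4312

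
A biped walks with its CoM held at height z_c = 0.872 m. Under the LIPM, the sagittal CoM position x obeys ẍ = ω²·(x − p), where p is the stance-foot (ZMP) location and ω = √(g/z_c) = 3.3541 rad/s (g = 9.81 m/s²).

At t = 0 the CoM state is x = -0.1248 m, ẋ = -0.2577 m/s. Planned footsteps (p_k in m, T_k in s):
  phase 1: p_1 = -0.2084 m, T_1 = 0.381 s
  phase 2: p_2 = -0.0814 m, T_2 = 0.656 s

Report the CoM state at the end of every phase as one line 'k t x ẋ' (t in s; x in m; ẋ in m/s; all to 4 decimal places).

phase 1: p=-0.2084, T=0.381, ωT=1.277912, cosh=1.933878, sinh=1.655260; start (x,ẋ)=(-0.124800, -0.257700) → end (x,ẋ)=(-0.173904, -0.034221)
phase 2: p=-0.0814, T=0.656, ωT=2.200290, cosh=4.569199, sinh=4.458428; start (x,ẋ)=(-0.173904, -0.034221) → end (x,ẋ)=(-0.549556, -1.539663)

1 0.3810 -0.1739 -0.0342
2 1.0370 -0.5496 -1.5397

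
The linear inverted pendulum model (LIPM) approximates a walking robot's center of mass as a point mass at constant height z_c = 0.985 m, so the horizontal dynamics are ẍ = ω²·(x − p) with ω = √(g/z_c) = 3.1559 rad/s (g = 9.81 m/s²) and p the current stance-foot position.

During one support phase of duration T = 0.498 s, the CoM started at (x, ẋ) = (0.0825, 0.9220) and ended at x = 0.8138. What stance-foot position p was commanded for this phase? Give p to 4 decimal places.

p = 0.0439

ωT = 3.1559·0.498 = 1.571638; cosh(ωT) = 2.511117, sinh(ωT) = 2.303412
x(T) = p + (x₀−p)·cosh(ωT) + (ẋ₀/ω)·sinh(ωT) ⇒ p·(1 − cosh) = x(T) − x₀·cosh − (ẋ₀/ω)·sinh
numerator   = 0.8138 − (0.0825)·2.511117 − (0.9220/3.1559)·2.303412 = -0.066312
denominator = 1 − 2.511117 = -1.511117
p = -0.066312 / -1.511117 = 0.0439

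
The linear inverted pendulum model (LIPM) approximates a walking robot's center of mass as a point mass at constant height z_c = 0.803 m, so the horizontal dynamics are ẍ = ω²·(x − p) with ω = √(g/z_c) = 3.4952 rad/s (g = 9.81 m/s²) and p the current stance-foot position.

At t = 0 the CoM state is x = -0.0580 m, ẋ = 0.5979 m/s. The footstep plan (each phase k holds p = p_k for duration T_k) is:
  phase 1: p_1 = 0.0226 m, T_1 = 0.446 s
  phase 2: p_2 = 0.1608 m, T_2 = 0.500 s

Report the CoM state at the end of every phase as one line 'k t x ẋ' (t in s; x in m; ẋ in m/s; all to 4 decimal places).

phase 1: p=0.0226, T=0.446, ωT=1.558859, cosh=2.481886, sinh=2.271510; start (x,ẋ)=(-0.058000, 0.597900) → end (x,ẋ)=(0.211132, 0.844005)
phase 2: p=0.1608, T=0.500, ωT=1.747600, cosh=2.957500, sinh=2.783308; start (x,ẋ)=(0.211132, 0.844005) → end (x,ẋ)=(0.981757, 2.985783)

1 0.4460 0.2111 0.8440
2 0.9460 0.9818 2.9858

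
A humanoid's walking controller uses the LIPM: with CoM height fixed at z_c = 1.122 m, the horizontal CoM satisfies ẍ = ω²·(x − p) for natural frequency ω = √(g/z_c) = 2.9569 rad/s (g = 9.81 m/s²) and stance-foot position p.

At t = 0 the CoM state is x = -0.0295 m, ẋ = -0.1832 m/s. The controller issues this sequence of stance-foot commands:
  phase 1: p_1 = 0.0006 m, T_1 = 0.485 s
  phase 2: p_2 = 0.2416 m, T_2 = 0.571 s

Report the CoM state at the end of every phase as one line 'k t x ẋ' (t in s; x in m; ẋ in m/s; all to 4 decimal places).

1 0.4850 -0.1887 -0.5823
2 1.0560 -1.4769 -4.9540

phase 1: p=0.0006, T=0.485, ωT=1.434097, cosh=2.217091, sinh=1.978761; start (x,ẋ)=(-0.029500, -0.183200) → end (x,ẋ)=(-0.188732, -0.582286)
phase 2: p=0.2416, T=0.571, ωT=1.688390, cosh=2.797789, sinh=2.612972; start (x,ẋ)=(-0.188732, -0.582286) → end (x,ẋ)=(-1.476937, -4.953988)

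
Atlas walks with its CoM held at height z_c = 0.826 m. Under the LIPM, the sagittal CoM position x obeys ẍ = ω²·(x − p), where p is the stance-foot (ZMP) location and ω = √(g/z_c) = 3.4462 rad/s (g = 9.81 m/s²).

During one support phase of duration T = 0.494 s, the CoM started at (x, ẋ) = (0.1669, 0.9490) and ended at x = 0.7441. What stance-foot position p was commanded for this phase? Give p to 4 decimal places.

ωT = 3.4462·0.494 = 1.702423; cosh(ωT) = 2.834734, sinh(ωT) = 2.652492
x(T) = p + (x₀−p)·cosh(ωT) + (ẋ₀/ω)·sinh(ωT) ⇒ p·(1 − cosh) = x(T) − x₀·cosh − (ẋ₀/ω)·sinh
numerator   = 0.7441 − (0.1669)·2.834734 − (0.9490/3.4462)·2.652492 = -0.459449
denominator = 1 − 2.834734 = -1.834734
p = -0.459449 / -1.834734 = 0.2504

p = 0.2504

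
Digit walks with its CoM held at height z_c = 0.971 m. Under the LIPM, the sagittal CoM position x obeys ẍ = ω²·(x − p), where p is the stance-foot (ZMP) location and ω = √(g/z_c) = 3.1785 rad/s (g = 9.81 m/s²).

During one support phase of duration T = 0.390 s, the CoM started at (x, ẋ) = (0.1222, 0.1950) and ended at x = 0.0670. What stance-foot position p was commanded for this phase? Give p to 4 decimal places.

p = 0.2969

ωT = 3.1785·0.390 = 1.239615; cosh(ωT) = 1.871889, sinh(ωT) = 1.582394
x(T) = p + (x₀−p)·cosh(ωT) + (ẋ₀/ω)·sinh(ωT) ⇒ p·(1 − cosh) = x(T) − x₀·cosh − (ẋ₀/ω)·sinh
numerator   = 0.0670 − (0.1222)·1.871889 − (0.1950/3.1785)·1.582394 = -0.258824
denominator = 1 − 1.871889 = -0.871889
p = -0.258824 / -0.871889 = 0.2969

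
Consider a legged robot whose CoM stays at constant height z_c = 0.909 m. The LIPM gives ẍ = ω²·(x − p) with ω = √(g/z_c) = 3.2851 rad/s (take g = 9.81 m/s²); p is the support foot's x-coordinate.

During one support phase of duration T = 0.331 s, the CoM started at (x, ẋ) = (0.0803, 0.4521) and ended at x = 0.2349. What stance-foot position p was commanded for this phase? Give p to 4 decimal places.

p = 0.1207

ωT = 3.2851·0.331 = 1.087368; cosh(ωT) = 1.651779, sinh(ωT) = 1.314677
x(T) = p + (x₀−p)·cosh(ωT) + (ẋ₀/ω)·sinh(ωT) ⇒ p·(1 − cosh) = x(T) − x₀·cosh − (ẋ₀/ω)·sinh
numerator   = 0.2349 − (0.0803)·1.651779 − (0.4521/3.2851)·1.314677 = -0.078666
denominator = 1 − 1.651779 = -0.651779
p = -0.078666 / -0.651779 = 0.1207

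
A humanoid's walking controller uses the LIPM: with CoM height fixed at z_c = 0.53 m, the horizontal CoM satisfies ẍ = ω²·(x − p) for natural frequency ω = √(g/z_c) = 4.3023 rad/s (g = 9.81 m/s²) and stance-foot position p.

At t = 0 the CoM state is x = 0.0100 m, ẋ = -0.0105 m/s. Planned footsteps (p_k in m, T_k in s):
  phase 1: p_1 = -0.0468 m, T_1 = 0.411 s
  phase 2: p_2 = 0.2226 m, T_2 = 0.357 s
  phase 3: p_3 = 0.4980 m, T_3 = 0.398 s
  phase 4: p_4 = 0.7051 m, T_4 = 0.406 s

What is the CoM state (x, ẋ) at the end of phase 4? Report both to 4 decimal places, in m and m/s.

phase 1: p=-0.0468, T=0.411, ωT=1.768245, cosh=3.015596, sinh=2.844964; start (x,ẋ)=(0.010000, -0.010500) → end (x,ẋ)=(0.117543, 0.663562)
phase 2: p=0.2226, T=0.357, ωT=1.535921, cosh=2.430430, sinh=2.215173; start (x,ẋ)=(0.117543, 0.663562) → end (x,ẋ)=(0.308921, 0.611508)
phase 3: p=0.4980, T=0.398, ωT=1.712315, cosh=2.861113, sinh=2.680665; start (x,ẋ)=(0.308921, 0.611508) → end (x,ẋ)=(0.338040, -0.431061)
phase 4: p=0.7051, T=0.406, ωT=1.746734, cosh=2.955090, sinh=2.780748; start (x,ẋ)=(0.338040, -0.431061) → end (x,ẋ)=(-0.658207, -5.665186)

x = -0.6582, ẋ = -5.6652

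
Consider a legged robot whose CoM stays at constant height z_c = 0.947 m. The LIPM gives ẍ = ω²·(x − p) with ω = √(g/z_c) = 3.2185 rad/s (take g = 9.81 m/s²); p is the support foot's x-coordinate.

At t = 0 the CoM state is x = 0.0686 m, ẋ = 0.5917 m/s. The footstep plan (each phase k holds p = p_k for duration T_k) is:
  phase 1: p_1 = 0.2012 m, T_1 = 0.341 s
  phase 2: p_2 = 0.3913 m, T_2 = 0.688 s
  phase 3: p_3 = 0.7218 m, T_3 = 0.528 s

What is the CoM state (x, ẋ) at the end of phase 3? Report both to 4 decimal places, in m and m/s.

x = -1.1304, ẋ = -5.7478

phase 1: p=0.2012, T=0.341, ωT=1.097509, cosh=1.665196, sinh=1.331494; start (x,ẋ)=(0.068600, 0.591700) → end (x,ẋ)=(0.225181, 0.417050)
phase 2: p=0.3913, T=0.688, ωT=2.214328, cosh=4.632241, sinh=4.523014; start (x,ẋ)=(0.225181, 0.417050) → end (x,ẋ)=(0.207887, -0.486362)
phase 3: p=0.7218, T=0.528, ωT=1.699368, cosh=2.826644, sinh=2.643845; start (x,ẋ)=(0.207887, -0.486362) → end (x,ẋ)=(-1.130372, -5.747767)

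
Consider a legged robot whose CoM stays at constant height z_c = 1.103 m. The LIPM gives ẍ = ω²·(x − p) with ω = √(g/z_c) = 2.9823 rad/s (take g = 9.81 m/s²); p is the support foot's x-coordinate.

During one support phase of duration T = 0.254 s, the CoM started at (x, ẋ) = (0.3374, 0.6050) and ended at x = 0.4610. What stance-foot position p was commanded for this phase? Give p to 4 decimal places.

ωT = 2.9823·0.254 = 0.757504; cosh(ωT) = 1.300891, sinh(ωT) = 0.832056
x(T) = p + (x₀−p)·cosh(ωT) + (ẋ₀/ω)·sinh(ωT) ⇒ p·(1 − cosh) = x(T) − x₀·cosh − (ẋ₀/ω)·sinh
numerator   = 0.4610 − (0.3374)·1.300891 − (0.6050/2.9823)·0.832056 = -0.146714
denominator = 1 − 1.300891 = -0.300891
p = -0.146714 / -0.300891 = 0.4876

p = 0.4876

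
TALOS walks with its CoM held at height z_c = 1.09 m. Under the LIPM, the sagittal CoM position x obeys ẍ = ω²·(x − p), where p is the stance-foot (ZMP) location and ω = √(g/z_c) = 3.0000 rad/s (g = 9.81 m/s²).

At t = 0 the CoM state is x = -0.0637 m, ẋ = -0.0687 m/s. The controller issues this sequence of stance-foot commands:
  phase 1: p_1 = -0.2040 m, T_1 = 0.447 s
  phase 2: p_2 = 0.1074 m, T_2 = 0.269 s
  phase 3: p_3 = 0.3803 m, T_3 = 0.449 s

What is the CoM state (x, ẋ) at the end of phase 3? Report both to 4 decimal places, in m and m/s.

phase 1: p=-0.2040, T=0.447, ωT=1.341000, cosh=2.042224, sinh=1.780640; start (x,ẋ)=(-0.063700, -0.068700) → end (x,ẋ)=(0.041747, 0.609171)
phase 2: p=0.1074, T=0.269, ωT=0.807000, cosh=1.343685, sinh=0.897490; start (x,ẋ)=(0.041747, 0.609171) → end (x,ẋ)=(0.201425, 0.641766)
phase 3: p=0.3803, T=0.449, ωT=1.347000, cosh=2.052945, sinh=1.792926; start (x,ẋ)=(0.201425, 0.641766) → end (x,ẋ)=(0.396626, 0.355381)

x = 0.3966, ẋ = 0.3554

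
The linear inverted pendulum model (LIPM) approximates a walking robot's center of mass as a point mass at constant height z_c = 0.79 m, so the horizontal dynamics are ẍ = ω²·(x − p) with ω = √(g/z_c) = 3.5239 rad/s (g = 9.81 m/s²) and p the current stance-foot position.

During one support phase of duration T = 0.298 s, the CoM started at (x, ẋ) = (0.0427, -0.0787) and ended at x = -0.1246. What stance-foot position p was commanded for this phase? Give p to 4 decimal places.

ωT = 3.5239·0.298 = 1.050122; cosh(ωT) = 1.603948, sinh(ωT) = 1.254053
x(T) = p + (x₀−p)·cosh(ωT) + (ẋ₀/ω)·sinh(ωT) ⇒ p·(1 − cosh) = x(T) − x₀·cosh − (ẋ₀/ω)·sinh
numerator   = -0.1246 − (0.0427)·1.603948 − (-0.0787/3.5239)·1.254053 = -0.165082
denominator = 1 − 1.603948 = -0.603948
p = -0.165082 / -0.603948 = 0.2733

p = 0.2733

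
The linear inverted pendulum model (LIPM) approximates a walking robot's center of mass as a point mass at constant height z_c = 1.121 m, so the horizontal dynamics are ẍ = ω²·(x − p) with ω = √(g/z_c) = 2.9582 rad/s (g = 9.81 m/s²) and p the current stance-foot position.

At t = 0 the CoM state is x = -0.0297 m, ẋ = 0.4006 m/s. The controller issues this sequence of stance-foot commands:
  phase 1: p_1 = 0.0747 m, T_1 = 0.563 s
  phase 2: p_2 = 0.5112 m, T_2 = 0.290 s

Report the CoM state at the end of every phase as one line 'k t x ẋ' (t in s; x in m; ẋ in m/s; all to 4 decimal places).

phase 1: p=0.0747, T=0.563, ωT=1.665467, cosh=2.738621, sinh=2.549519; start (x,ẋ)=(-0.029700, 0.400600) → end (x,ẋ)=(0.134044, 0.309708)
phase 2: p=0.5112, T=0.290, ωT=0.857878, cosh=1.391106, sinh=0.967045; start (x,ẋ)=(0.134044, 0.309708) → end (x,ẋ)=(0.087781, -0.648097)

1 0.5630 0.1340 0.3097
2 0.8530 0.0878 -0.6481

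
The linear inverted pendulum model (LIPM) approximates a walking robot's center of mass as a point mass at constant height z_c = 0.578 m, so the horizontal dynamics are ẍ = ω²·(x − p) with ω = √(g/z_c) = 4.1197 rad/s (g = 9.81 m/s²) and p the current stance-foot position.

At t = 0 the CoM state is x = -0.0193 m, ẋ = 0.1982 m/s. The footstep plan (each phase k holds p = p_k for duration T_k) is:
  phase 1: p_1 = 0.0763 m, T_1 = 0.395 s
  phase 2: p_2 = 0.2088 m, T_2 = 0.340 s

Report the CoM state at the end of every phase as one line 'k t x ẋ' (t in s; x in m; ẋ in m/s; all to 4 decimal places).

1 0.3950 -0.0587 -0.4398
2 0.7350 -0.5703 -3.0465

phase 1: p=0.0763, T=0.395, ωT=1.627282, cosh=2.643241, sinh=2.446778; start (x,ẋ)=(-0.019300, 0.198200) → end (x,ẋ)=(-0.058679, -0.439757)
phase 2: p=0.2088, T=0.340, ωT=1.400698, cosh=2.152228, sinh=1.905803; start (x,ẋ)=(-0.058679, -0.439757) → end (x,ẋ)=(-0.570310, -3.046522)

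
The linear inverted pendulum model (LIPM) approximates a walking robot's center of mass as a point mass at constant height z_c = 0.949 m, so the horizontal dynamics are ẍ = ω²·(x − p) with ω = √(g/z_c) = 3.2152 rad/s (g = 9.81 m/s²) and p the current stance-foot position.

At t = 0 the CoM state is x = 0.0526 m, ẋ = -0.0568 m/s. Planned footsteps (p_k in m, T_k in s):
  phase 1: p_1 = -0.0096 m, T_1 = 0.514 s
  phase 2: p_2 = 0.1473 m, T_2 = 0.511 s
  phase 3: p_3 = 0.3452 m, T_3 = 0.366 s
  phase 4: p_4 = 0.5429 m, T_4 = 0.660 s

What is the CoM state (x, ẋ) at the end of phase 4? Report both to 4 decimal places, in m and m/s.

phase 1: p=-0.0096, T=0.514, ωT=1.652613, cosh=2.706076, sinh=2.514527; start (x,ẋ)=(0.052600, -0.056800) → end (x,ẋ)=(0.114296, 0.349164)
phase 2: p=0.1473, T=0.511, ωT=1.642967, cosh=2.681947, sinh=2.488542; start (x,ẋ)=(0.114296, 0.349164) → end (x,ẋ)=(0.329035, 0.672369)
phase 3: p=0.3452, T=0.366, ωT=1.176763, cosh=1.776066, sinh=1.467791; start (x,ẋ)=(0.329035, 0.672369) → end (x,ẋ)=(0.623438, 1.117886)
phase 4: p=0.5429, T=0.660, ωT=2.122032, cosh=4.233936, sinh=4.114148; start (x,ẋ)=(0.623438, 1.117886) → end (x,ẋ)=(2.314331, 5.798395)

x = 2.3143, ẋ = 5.7984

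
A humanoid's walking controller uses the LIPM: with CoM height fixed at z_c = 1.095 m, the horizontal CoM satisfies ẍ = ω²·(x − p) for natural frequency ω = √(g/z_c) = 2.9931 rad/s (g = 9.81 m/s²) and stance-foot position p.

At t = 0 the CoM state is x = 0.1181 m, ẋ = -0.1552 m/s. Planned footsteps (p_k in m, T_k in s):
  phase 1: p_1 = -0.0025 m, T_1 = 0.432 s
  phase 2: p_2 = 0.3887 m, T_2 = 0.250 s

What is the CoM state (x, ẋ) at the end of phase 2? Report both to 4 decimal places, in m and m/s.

x = 0.1587, ẋ = -0.2015

phase 1: p=-0.0025, T=0.432, ωT=1.293019, cosh=1.959106, sinh=1.684665; start (x,ẋ)=(0.118100, -0.155200) → end (x,ẋ)=(0.146414, 0.304057)
phase 2: p=0.3887, T=0.250, ωT=0.748275, cosh=1.293267, sinh=0.820085; start (x,ẋ)=(0.146414, 0.304057) → end (x,ẋ)=(0.158669, -0.201488)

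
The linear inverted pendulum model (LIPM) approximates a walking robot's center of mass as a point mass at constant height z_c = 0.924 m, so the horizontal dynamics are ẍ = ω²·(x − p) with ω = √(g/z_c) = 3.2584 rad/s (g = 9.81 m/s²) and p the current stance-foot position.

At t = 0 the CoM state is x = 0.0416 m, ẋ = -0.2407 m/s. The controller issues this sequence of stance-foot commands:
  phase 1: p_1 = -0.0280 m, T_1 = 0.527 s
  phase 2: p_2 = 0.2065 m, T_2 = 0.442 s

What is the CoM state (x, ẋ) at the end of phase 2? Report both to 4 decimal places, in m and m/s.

x = -0.3634, ẋ = -1.6959

phase 1: p=-0.0280, T=0.527, ωT=1.717177, cosh=2.874178, sinh=2.694606; start (x,ẋ)=(0.041600, -0.240700) → end (x,ẋ)=(-0.027009, -0.080719)
phase 2: p=0.2065, T=0.442, ωT=1.440213, cosh=2.229236, sinh=1.992358; start (x,ẋ)=(-0.027009, -0.080719) → end (x,ẋ)=(-0.363404, -1.695862)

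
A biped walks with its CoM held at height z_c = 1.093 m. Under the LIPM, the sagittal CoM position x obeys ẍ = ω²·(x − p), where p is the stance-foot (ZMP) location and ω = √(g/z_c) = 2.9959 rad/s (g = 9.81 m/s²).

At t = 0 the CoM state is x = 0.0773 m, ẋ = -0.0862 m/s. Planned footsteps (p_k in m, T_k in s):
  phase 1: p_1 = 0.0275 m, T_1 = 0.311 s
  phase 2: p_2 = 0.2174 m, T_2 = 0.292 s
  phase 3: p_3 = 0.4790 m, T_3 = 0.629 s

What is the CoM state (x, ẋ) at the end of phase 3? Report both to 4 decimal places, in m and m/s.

x = -1.4845, ẋ = -5.7333

phase 1: p=0.0275, T=0.311, ωT=0.931725, cosh=1.466379, sinh=1.072505; start (x,ẋ)=(0.077300, -0.086200) → end (x,ẋ)=(0.069667, 0.033611)
phase 2: p=0.2174, T=0.292, ωT=0.874803, cosh=1.407673, sinh=0.990729; start (x,ẋ)=(0.069667, 0.033611) → end (x,ẋ)=(0.020555, -0.391177)
phase 3: p=0.4790, T=0.629, ωT=1.884421, cosh=3.367230, sinh=3.215313; start (x,ẋ)=(0.020555, -0.391177) → end (x,ẋ)=(-1.484515, -5.733269)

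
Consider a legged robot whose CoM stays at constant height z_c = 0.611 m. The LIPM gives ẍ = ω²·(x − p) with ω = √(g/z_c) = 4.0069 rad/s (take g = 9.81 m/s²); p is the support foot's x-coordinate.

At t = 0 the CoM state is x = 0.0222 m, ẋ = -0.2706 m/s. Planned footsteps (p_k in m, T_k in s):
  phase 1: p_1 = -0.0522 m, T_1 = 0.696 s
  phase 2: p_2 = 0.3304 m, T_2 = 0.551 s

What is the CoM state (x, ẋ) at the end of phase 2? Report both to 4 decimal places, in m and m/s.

x = -0.9223, ẋ = -4.8549

phase 1: p=-0.0522, T=0.696, ωT=2.788802, cosh=8.161514, sinh=8.100019; start (x,ẋ)=(0.022200, -0.270600) → end (x,ẋ)=(0.007994, 0.206218)
phase 2: p=0.3304, T=0.551, ωT=2.207802, cosh=4.602822, sinh=4.492880; start (x,ẋ)=(0.007994, 0.206218) → end (x,ẋ)=(-0.922348, -4.854935)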